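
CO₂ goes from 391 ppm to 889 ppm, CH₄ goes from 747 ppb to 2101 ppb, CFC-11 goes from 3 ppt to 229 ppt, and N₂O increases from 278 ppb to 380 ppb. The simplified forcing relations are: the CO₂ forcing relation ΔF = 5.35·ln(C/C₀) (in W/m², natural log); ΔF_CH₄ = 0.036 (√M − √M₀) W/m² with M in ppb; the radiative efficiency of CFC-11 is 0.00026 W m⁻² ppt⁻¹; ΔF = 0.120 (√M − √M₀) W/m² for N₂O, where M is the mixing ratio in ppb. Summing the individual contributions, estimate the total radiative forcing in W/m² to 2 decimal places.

ΔF = 5.46 W/m²

CO₂: 5.35 × ln(889/391) = 5.35 × ln(2.27366) = 5.35 × 0.82139 = 4.3944 W/m².
CH₄: 0.036 × (√2101 − √747) = 0.036 × (45.8367 − 27.3313) = 0.036 × 18.5054 = 0.6662 W/m².
CFC-11: ΔF = 0.00026 × (229 − 3) = 0.00026 × 226 = 0.0588 W/m².
N₂O: 0.120 × (√380 − √278) = 0.120 × (19.4936 − 16.6733) = 0.120 × 2.8203 = 0.3384 W/m².
Total ΔF = 4.3944 + 0.6662 + 0.0588 + 0.3384 = 5.4578 W/m².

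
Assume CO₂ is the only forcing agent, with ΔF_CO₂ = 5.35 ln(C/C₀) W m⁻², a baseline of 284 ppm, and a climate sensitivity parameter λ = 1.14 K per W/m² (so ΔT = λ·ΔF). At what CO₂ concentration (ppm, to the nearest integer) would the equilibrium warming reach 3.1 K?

C ≈ 472 ppm

Required forcing: ΔF = ΔT/λ = 3.1/1.14 = 2.7193 W/m².
Then ln(C/284) = ΔF/5.35 = 2.7193/5.35 = 0.50828.
So C = 284 × e^0.50828 = 284 × 1.66243 = 472.13 ppm.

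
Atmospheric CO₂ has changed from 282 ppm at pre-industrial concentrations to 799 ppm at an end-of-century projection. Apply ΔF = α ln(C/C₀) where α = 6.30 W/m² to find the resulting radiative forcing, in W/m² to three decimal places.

CO₂: 6.30 × ln(799/282) = 6.30 × ln(2.83333) = 6.30 × 1.04145 = 6.5611 W/m².

ΔF = 6.561 W/m²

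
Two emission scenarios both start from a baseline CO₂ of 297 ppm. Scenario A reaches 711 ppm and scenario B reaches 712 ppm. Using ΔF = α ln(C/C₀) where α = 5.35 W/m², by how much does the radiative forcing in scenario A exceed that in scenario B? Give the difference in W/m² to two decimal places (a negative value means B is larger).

ΔF_A − ΔF_B = -0.01 W/m²

ΔF_A = 5.35 ln(711/297) = 5.35 × 0.87294 = 4.6702 W/m².
ΔF_B = 5.35 ln(712/297) = 5.35 × 0.87435 = 4.6778 W/m².
Difference: 4.6702 − 4.6778 = -0.0076 W/m².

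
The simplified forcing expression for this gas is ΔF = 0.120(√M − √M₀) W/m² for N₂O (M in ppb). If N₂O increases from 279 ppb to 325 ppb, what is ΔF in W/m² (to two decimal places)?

N₂O: 0.120 × (√325 − √279) = 0.120 × (18.0278 − 16.7033) = 0.120 × 1.3245 = 0.1589 W/m².

ΔF = 0.16 W/m²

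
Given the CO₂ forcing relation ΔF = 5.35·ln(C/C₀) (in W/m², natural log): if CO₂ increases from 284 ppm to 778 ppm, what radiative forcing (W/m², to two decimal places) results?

CO₂: 5.35 × ln(778/284) = 5.35 × ln(2.73944) = 5.35 × 1.00775 = 5.3915 W/m².

ΔF = 5.39 W/m²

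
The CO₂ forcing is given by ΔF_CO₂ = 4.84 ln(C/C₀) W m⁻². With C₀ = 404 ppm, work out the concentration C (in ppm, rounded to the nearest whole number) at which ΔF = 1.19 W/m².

Set 4.84 ln(C/404) = 1.19, so ln(C/404) = 1.19/4.84 = 0.24587.
Then C/404 = e^0.24587 = 1.27873, giving C = 404 × 1.27873 = 516.61 ppm.

C ≈ 517 ppm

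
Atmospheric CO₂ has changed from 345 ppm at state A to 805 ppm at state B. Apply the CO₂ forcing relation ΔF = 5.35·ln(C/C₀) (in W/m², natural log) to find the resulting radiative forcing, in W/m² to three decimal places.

ΔF = 4.533 W/m²

CO₂: 5.35 × ln(805/345) = 5.35 × ln(2.33333) = 5.35 × 0.84730 = 4.5331 W/m².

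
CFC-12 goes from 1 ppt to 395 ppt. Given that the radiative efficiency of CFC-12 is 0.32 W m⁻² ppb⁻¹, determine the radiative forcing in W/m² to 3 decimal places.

ΔF = 0.126 W/m²

CFC-12: Δ = 395 − 1 = 394 ppt = 0.394 ppb; ΔF = 0.32 × 0.394 = 0.1261 W/m².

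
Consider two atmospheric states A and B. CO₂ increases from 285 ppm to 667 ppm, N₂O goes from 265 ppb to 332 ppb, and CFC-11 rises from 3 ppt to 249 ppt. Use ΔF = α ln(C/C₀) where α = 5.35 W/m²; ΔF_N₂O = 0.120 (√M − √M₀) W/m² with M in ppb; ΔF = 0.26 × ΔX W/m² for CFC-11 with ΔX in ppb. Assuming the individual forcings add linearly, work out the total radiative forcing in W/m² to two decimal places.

CO₂: 5.35 × ln(667/285) = 5.35 × ln(2.34035) = 5.35 × 0.85030 = 4.5491 W/m².
N₂O: 0.120 × (√332 − √265) = 0.120 × (18.2209 − 16.2788) = 0.120 × 1.9421 = 0.2331 W/m².
CFC-11: Δ = 249 − 3 = 246 ppt = 0.246 ppb; ΔF = 0.26 × 0.246 = 0.0640 W/m².
Total ΔF = 4.5491 + 0.2331 + 0.0640 = 4.8462 W/m².

ΔF = 4.85 W/m²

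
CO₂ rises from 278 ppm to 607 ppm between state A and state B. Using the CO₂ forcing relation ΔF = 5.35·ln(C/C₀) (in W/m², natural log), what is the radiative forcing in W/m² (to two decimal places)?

CO₂: 5.35 × ln(607/278) = 5.35 × ln(2.18345) = 5.35 × 0.78091 = 4.1779 W/m².

ΔF = 4.18 W/m²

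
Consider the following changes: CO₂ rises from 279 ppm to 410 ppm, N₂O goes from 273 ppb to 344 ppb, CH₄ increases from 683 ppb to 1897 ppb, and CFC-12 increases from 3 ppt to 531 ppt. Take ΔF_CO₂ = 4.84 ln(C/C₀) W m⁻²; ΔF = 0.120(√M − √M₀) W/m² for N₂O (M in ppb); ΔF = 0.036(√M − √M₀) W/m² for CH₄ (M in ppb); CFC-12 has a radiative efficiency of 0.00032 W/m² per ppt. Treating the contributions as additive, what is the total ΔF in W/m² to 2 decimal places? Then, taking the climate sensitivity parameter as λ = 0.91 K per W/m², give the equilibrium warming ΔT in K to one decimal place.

CO₂: 4.84 × ln(410/279) = 4.84 × ln(1.46953) = 4.84 × 0.38494 = 1.8631 W/m².
N₂O: 0.120 × (√344 − √273) = 0.120 × (18.5472 − 16.5227) = 0.120 × 2.0245 = 0.2429 W/m².
CH₄: 0.036 × (√1897 − √683) = 0.036 × (43.5546 − 26.1343) = 0.036 × 17.4203 = 0.6271 W/m².
CFC-12: ΔF = 0.00032 × (531 − 3) = 0.00032 × 528 = 0.1690 W/m².
Total ΔF = 1.8631 + 0.2429 + 0.6271 + 0.1690 = 2.9021 W/m².
ΔT = λ ΔF = 0.91 × 2.90 = 2.6390 K.

ΔF = 2.90 W/m²; ΔT = 2.6 K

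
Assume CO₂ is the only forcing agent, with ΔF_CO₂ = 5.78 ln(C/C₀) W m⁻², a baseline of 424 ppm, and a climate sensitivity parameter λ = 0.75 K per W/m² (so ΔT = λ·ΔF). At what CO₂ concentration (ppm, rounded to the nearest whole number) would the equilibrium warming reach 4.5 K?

C ≈ 1197 ppm

Required forcing: ΔF = ΔT/λ = 4.5/0.75 = 6.0000 W/m².
Then ln(C/424) = ΔF/5.78 = 6.0000/5.78 = 1.03806.
So C = 424 × e^1.03806 = 424 × 2.82373 = 1197.26 ppm.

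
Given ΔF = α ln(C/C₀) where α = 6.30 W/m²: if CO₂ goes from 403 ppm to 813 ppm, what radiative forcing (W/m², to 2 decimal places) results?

ΔF = 4.42 W/m²

CO₂: 6.30 × ln(813/403) = 6.30 × ln(2.01737) = 6.30 × 0.70179 = 4.4213 W/m².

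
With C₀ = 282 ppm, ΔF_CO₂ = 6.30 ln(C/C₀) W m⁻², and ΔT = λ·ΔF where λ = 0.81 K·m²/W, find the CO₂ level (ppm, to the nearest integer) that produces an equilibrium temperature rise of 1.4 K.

C ≈ 371 ppm

Required forcing: ΔF = ΔT/λ = 1.4/0.81 = 1.7284 W/m².
Then ln(C/282) = ΔF/6.30 = 1.7284/6.30 = 0.27435.
So C = 282 × e^0.27435 = 282 × 1.31568 = 371.02 ppm.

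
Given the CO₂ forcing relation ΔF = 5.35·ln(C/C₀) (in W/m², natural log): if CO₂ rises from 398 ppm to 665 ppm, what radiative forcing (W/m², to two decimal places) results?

ΔF = 2.75 W/m²

CO₂: 5.35 × ln(665/398) = 5.35 × ln(1.67085) = 5.35 × 0.51333 = 2.7463 W/m².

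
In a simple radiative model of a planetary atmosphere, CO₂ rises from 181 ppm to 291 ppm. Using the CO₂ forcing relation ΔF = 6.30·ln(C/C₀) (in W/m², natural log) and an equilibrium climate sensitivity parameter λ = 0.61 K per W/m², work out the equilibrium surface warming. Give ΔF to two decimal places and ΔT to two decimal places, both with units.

CO₂: 6.30 × ln(291/181) = 6.30 × ln(1.60773) = 6.30 × 0.47482 = 2.9914 W/m².
ΔT = λ ΔF = 0.61 × 2.99 = 1.8239 K.

ΔF = 2.99 W/m²; ΔT = 1.82 K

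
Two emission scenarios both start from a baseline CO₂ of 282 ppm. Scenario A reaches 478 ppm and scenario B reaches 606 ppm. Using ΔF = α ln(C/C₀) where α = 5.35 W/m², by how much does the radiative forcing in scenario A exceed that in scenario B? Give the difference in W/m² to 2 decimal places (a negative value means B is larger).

ΔF_A − ΔF_B = -1.27 W/m²

ΔF_A = 5.35 ln(478/282) = 5.35 × 0.52770 = 2.8232 W/m².
ΔF_B = 5.35 ln(606/282) = 5.35 × 0.76497 = 4.0926 W/m².
Difference: 2.8232 − 4.0926 = -1.2694 W/m².
(Equivalently, ΔF_A − ΔF_B = 5.35 ln(478/606) = 5.35 × -0.23727 = -1.2694 W/m².)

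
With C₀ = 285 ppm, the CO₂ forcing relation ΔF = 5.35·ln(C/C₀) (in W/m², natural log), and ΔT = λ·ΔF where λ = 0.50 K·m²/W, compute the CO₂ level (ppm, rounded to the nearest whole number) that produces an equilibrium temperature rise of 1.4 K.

Required forcing: ΔF = ΔT/λ = 1.4/0.50 = 2.8000 W/m².
Then ln(C/285) = ΔF/5.35 = 2.8000/5.35 = 0.52336.
So C = 285 × e^0.52336 = 285 × 1.68769 = 480.99 ppm.

C ≈ 481 ppm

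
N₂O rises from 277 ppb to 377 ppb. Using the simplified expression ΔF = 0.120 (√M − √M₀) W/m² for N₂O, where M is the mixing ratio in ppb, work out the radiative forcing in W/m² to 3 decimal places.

N₂O: 0.120 × (√377 − √277) = 0.120 × (19.4165 − 16.6433) = 0.120 × 2.7732 = 0.3328 W/m².

ΔF = 0.333 W/m²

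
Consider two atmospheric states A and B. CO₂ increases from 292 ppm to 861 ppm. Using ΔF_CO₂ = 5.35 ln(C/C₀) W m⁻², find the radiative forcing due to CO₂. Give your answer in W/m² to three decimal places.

CO₂ absorption bands are partially saturated, so forcing scales with the logarithm of the concentration ratio.
CO₂: 5.35 × ln(861/292) = 5.35 × ln(2.94863) = 5.35 × 1.08134 = 5.7852 W/m².

ΔF = 5.785 W/m²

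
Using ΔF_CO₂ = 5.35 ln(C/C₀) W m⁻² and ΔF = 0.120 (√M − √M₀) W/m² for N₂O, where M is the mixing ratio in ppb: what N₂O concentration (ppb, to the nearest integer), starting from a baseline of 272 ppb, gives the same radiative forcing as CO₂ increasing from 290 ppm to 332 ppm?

M ≈ 507 ppb

CO₂ forcing: 5.35 × ln(332/290) = 5.35 × 0.135254 = 0.72361 W/m².
Set 0.120(√M − √272) = 0.72361: √M = 0.72361/0.120 + √272 = 6.0301 + 16.4924 = 22.5225.
M = (22.5225)² = 507.26 ppb.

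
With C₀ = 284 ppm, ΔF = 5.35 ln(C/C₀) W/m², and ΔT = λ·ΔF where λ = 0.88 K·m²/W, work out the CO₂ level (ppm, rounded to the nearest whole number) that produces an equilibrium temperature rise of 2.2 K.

C ≈ 453 ppm

Required forcing: ΔF = ΔT/λ = 2.2/0.88 = 2.5000 W/m².
Then ln(C/284) = ΔF/5.35 = 2.5000/5.35 = 0.46729.
So C = 284 × e^0.46729 = 284 × 1.59566 = 453.17 ppm.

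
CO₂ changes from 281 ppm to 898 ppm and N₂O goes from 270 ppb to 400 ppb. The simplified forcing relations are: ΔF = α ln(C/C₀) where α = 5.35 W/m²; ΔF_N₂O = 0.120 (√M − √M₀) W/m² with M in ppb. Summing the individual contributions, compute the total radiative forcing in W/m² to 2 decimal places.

CO₂: 5.35 × ln(898/281) = 5.35 × ln(3.19573) = 5.35 × 1.16182 = 6.2157 W/m².
N₂O: 0.120 × (√400 − √270) = 0.120 × (20.0000 − 16.4317) = 0.120 × 3.5683 = 0.4282 W/m².
Total ΔF = 6.2157 + 0.4282 = 6.6439 W/m².

ΔF = 6.64 W/m²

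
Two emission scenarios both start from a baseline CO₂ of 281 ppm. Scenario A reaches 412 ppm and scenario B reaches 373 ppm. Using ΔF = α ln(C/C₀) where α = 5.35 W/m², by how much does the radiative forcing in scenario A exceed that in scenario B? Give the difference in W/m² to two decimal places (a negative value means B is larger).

ΔF_A − ΔF_B = 0.53 W/m²

ΔF_A = 5.35 ln(412/281) = 5.35 × 0.38267 = 2.0473 W/m².
ΔF_B = 5.35 ln(373/281) = 5.35 × 0.28322 = 1.5152 W/m².
Difference: 2.0473 − 1.5152 = 0.5321 W/m².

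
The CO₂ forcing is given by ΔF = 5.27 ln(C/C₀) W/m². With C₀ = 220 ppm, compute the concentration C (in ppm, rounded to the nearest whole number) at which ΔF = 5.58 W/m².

C ≈ 634 ppm

Set 5.27 ln(C/220) = 5.58, so ln(C/220) = 5.58/5.27 = 1.05882.
Then C/220 = e^1.05882 = 2.88297, giving C = 220 × 2.88297 = 634.25 ppm.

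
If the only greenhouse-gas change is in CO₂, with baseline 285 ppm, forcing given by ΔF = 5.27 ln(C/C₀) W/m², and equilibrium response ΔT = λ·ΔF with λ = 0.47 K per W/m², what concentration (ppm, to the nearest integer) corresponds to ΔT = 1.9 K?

Required forcing: ΔF = ΔT/λ = 1.9/0.47 = 4.0426 W/m².
Then ln(C/285) = ΔF/5.27 = 4.0426/5.27 = 0.76710.
So C = 285 × e^0.76710 = 285 × 2.15351 = 613.75 ppm.

C ≈ 614 ppm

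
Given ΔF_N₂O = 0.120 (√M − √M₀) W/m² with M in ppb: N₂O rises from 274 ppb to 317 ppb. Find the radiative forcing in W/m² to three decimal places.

N₂O: 0.120 × (√317 − √274) = 0.120 × (17.8045 − 16.5529) = 0.120 × 1.2516 = 0.1502 W/m².

ΔF = 0.150 W/m²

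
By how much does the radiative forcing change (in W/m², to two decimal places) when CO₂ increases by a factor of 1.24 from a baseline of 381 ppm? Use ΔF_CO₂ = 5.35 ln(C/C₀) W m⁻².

ΔF = 1.15 W/m²

ΔF = 5.35 × ln(1.24) = 5.35 × 0.21511 = 1.1508 W/m².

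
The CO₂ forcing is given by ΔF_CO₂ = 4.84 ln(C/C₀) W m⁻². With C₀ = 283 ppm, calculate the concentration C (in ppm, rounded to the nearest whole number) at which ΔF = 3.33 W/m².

Set 4.84 ln(C/283) = 3.33, so ln(C/283) = 3.33/4.84 = 0.68802.
Then C/283 = e^0.68802 = 1.98977, giving C = 283 × 1.98977 = 563.10 ppm.

C ≈ 563 ppm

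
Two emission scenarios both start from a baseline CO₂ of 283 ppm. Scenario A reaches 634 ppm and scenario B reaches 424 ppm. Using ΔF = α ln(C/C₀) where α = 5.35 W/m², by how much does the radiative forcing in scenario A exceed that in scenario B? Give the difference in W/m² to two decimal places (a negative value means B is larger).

ΔF_A = 5.35 ln(634/283) = 5.35 × 0.80660 = 4.3153 W/m².
ΔF_B = 5.35 ln(424/283) = 5.35 × 0.40429 = 2.1630 W/m².
Difference: 4.3153 − 2.1630 = 2.1523 W/m².

ΔF_A − ΔF_B = 2.15 W/m²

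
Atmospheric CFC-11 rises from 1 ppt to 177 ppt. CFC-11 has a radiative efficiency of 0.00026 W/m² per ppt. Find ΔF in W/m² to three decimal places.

CFC-11: ΔF = 0.00026 × (177 − 1) = 0.00026 × 176 = 0.0458 W/m².

ΔF = 0.046 W/m²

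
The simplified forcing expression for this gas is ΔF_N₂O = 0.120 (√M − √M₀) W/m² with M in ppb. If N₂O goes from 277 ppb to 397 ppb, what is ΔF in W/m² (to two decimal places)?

N₂O: 0.120 × (√397 − √277) = 0.120 × (19.9249 − 16.6433) = 0.120 × 3.2816 = 0.3938 W/m².

ΔF = 0.39 W/m²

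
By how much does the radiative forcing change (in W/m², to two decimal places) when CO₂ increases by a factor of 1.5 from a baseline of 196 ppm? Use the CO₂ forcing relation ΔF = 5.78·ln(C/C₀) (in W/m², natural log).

ΔF = 2.34 W/m²

Because the forcing depends only on the ratio C/C₀, the initial concentration does not enter.
ΔF = 5.78 × ln(1.5) = 5.78 × 0.40547 = 2.3436 W/m².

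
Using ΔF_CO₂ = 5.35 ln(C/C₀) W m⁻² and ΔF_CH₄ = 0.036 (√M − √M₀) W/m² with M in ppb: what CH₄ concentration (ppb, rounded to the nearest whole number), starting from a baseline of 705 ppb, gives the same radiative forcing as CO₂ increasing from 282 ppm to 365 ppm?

M ≈ 4211 ppb

CO₂ forcing: 5.35 × ln(365/282) = 5.35 × 0.257990 = 1.38025 W/m².
Set 0.036(√M − √705) = 1.38025: √M = 1.38025/0.036 + √705 = 38.3403 + 26.5518 = 64.8921.
M = (64.8921)² = 4210.98 ppb.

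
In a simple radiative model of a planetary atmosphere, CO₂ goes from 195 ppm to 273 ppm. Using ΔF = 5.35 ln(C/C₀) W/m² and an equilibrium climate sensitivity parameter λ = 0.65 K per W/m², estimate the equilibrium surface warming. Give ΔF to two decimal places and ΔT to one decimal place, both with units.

ΔF = 1.80 W/m²; ΔT = 1.2 K

CO₂: 5.35 × ln(273/195) = 5.35 × ln(1.40000) = 5.35 × 0.33647 = 1.8001 W/m².
ΔT = λ ΔF = 0.65 × 1.80 = 1.1700 K.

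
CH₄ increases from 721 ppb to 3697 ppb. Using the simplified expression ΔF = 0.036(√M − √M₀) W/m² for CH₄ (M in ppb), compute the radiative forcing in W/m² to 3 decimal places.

ΔF = 1.222 W/m²

CH₄: 0.036 × (√3697 − √721) = 0.036 × (60.8030 − 26.8514) = 0.036 × 33.9516 = 1.2223 W/m².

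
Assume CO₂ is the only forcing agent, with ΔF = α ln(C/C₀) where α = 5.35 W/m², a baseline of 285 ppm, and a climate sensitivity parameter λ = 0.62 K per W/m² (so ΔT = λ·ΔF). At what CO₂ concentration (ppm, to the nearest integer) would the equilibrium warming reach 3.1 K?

Required forcing: ΔF = ΔT/λ = 3.1/0.62 = 5.0000 W/m².
Then ln(C/285) = ΔF/5.35 = 5.0000/5.35 = 0.93458.
So C = 285 × e^0.93458 = 285 × 2.54614 = 725.65 ppm.

C ≈ 726 ppm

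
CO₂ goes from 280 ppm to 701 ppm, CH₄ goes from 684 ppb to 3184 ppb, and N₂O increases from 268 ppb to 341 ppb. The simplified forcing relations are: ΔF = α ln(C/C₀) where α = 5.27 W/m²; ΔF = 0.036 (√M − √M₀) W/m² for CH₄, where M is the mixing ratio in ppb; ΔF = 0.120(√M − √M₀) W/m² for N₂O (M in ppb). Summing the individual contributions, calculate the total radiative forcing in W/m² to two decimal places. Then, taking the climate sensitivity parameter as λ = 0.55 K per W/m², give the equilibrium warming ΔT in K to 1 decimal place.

ΔF = 6.18 W/m²; ΔT = 3.4 K

CO₂: 5.27 × ln(701/280) = 5.27 × ln(2.50357) = 5.27 × 0.91772 = 4.8364 W/m².
CH₄: 0.036 × (√3184 − √684) = 0.036 × (56.4269 − 26.1534) = 0.036 × 30.2735 = 1.0898 W/m².
N₂O: 0.120 × (√341 − √268) = 0.120 × (18.4662 − 16.3707) = 0.120 × 2.0955 = 0.2515 W/m².
Total ΔF = 4.8364 + 1.0898 + 0.2515 = 6.1777 W/m².
ΔT = λ ΔF = 0.55 × 6.18 = 3.3990 K.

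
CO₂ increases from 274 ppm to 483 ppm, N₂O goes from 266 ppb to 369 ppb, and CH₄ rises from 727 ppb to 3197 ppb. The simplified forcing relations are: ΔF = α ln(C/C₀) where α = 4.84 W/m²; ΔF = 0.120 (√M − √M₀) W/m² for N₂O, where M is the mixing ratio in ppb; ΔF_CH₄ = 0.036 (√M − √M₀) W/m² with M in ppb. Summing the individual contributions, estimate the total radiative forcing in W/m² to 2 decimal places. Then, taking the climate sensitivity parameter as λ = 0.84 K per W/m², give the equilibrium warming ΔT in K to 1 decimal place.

ΔF = 4.16 W/m²; ΔT = 3.5 K

CO₂: 4.84 × ln(483/274) = 4.84 × ln(1.76277) = 4.84 × 0.56689 = 2.7437 W/m².
N₂O: 0.120 × (√369 − √266) = 0.120 × (19.2094 − 16.3095) = 0.120 × 2.8999 = 0.3480 W/m².
CH₄: 0.036 × (√3197 − √727) = 0.036 × (56.5420 − 26.9629) = 0.036 × 29.5791 = 1.0648 W/m².
Total ΔF = 2.7437 + 0.3480 + 1.0648 = 4.1565 W/m².
ΔT = λ ΔF = 0.84 × 4.16 = 3.4944 K.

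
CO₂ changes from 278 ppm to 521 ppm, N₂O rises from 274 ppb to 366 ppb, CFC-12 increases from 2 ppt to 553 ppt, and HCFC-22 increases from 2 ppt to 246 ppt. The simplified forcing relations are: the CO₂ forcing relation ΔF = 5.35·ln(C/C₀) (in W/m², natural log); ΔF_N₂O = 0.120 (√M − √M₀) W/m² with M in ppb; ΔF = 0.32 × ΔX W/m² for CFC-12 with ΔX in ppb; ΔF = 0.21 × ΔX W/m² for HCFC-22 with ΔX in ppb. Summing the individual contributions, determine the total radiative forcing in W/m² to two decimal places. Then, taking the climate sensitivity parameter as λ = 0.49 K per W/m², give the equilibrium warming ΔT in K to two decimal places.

CO₂: 5.35 × ln(521/278) = 5.35 × ln(1.87410) = 5.35 × 0.62813 = 3.3605 W/m².
N₂O: 0.120 × (√366 − √274) = 0.120 × (19.1311 − 16.5529) = 0.120 × 2.5782 = 0.3094 W/m².
CFC-12: Δ = 553 − 2 = 551 ppt = 0.551 ppb; ΔF = 0.32 × 0.551 = 0.1763 W/m².
HCFC-22: Δ = 246 − 2 = 244 ppt = 0.244 ppb; ΔF = 0.21 × 0.244 = 0.0512 W/m².
Total ΔF = 3.3605 + 0.3094 + 0.1763 + 0.0512 = 3.8974 W/m².
ΔT = λ ΔF = 0.49 × 3.90 = 1.9110 K.

ΔF = 3.90 W/m²; ΔT = 1.91 K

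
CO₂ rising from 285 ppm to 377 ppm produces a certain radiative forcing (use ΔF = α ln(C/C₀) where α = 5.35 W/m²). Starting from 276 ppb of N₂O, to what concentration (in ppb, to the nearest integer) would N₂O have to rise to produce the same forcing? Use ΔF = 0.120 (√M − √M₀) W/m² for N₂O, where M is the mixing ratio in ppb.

CO₂ forcing: 5.35 × ln(377/285) = 5.35 × 0.279756 = 1.49669 W/m².
Set 0.120(√M − √276) = 1.49669: √M = 1.49669/0.120 + √276 = 12.4724 + 16.6132 = 29.0856.
M = (29.0856)² = 845.97 ppb.

M ≈ 846 ppb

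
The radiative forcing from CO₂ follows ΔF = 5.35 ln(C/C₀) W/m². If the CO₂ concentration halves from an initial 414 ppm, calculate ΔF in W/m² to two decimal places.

ΔF = -3.71 W/m²

ΔF = 5.35 × ln(0.5) = 5.35 × -0.69315 = -3.7084 W/m².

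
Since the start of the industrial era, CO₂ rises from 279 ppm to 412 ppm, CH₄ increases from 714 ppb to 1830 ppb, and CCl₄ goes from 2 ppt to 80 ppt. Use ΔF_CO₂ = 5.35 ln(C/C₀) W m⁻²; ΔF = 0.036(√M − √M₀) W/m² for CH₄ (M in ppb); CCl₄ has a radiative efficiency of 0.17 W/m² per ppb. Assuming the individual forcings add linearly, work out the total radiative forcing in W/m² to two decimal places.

CO₂: 5.35 × ln(412/279) = 5.35 × ln(1.47670) = 5.35 × 0.38981 = 2.0855 W/m².
CH₄: 0.036 × (√1830 − √714) = 0.036 × (42.7785 − 26.7208) = 0.036 × 16.0577 = 0.5781 W/m².
CCl₄: Δ = 80 − 2 = 78 ppt = 0.078 ppb; ΔF = 0.17 × 0.078 = 0.0133 W/m².
Total ΔF = 2.0855 + 0.5781 + 0.0133 = 2.6769 W/m².

ΔF = 2.68 W/m²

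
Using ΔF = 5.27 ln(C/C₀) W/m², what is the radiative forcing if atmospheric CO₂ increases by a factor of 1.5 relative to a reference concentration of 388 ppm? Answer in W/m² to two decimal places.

ΔF = 5.27 × ln(1.5) = 5.27 × 0.40547 = 2.1368 W/m².

ΔF = 2.14 W/m²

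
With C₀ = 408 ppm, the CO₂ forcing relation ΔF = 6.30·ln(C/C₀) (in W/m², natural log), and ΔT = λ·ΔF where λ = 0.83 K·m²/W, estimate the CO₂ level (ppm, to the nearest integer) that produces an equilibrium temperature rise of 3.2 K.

C ≈ 752 ppm

Required forcing: ΔF = ΔT/λ = 3.2/0.83 = 3.8554 W/m².
Then ln(C/408) = ΔF/6.30 = 3.8554/6.30 = 0.61197.
So C = 408 × e^0.61197 = 408 × 1.84406 = 752.38 ppm.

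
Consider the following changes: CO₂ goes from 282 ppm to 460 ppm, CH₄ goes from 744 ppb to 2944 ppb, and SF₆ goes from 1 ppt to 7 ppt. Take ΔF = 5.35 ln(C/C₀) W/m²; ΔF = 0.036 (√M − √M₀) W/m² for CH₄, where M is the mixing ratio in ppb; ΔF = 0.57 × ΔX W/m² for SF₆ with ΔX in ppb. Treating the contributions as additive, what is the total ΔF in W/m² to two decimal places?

ΔF = 3.59 W/m²

CO₂: 5.35 × ln(460/282) = 5.35 × ln(1.63121) = 5.35 × 0.48932 = 2.6179 W/m².
CH₄: 0.036 × (√2944 − √744) = 0.036 × (54.2586 − 27.2764) = 0.036 × 26.9822 = 0.9714 W/m².
SF₆: Δ = 7 − 1 = 6 ppt = 0.006 ppb; ΔF = 0.57 × 0.006 = 0.0034 W/m².
Total ΔF = 2.6179 + 0.9714 + 0.0034 = 3.5927 W/m².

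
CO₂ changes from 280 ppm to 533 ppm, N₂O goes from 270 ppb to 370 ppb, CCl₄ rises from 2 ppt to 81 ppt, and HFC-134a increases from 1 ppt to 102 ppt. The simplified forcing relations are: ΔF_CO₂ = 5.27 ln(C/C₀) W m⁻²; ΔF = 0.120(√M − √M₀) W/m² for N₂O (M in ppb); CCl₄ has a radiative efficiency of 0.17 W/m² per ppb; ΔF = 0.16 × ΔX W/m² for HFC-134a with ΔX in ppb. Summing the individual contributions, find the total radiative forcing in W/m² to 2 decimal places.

CO₂: 5.27 × ln(533/280) = 5.27 × ln(1.90357) = 5.27 × 0.64373 = 3.3925 W/m².
N₂O: 0.120 × (√370 − √270) = 0.120 × (19.2354 − 16.4317) = 0.120 × 2.8037 = 0.3364 W/m².
CCl₄: Δ = 81 − 2 = 79 ppt = 0.079 ppb; ΔF = 0.17 × 0.079 = 0.0134 W/m².
HFC-134a: Δ = 102 − 1 = 101 ppt = 0.101 ppb; ΔF = 0.16 × 0.101 = 0.0162 W/m².
Total ΔF = 3.3925 + 0.3364 + 0.0134 + 0.0162 = 3.7585 W/m².

ΔF = 3.76 W/m²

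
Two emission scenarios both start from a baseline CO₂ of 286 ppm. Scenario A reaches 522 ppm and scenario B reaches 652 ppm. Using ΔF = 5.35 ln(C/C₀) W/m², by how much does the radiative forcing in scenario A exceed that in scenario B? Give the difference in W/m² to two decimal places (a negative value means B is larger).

ΔF_A = 5.35 ln(522/286) = 5.35 × 0.60168 = 3.2190 W/m².
ΔF_B = 5.35 ln(652/286) = 5.35 × 0.82405 = 4.4087 W/m².
Difference: 3.2190 − 4.4087 = -1.1897 W/m².
(Equivalently, ΔF_A − ΔF_B = 5.35 ln(522/652) = 5.35 × -0.22238 = -1.1897 W/m².)

ΔF_A − ΔF_B = -1.19 W/m²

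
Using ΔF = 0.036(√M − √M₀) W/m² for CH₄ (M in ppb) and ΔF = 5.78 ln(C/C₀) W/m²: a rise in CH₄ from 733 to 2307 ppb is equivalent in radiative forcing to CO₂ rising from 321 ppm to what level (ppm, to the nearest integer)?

C ≈ 366 ppm

CH₄ forcing: 0.036 × (√2307 − √733) = 0.036 × (48.0312 − 27.0740) = 0.036 × 20.9572 = 0.75446 W/m².
Set 5.78 ln(C/321) = 0.75446: ln(C/321) = 0.75446/5.78 = 0.13053, so C = 321 × e^0.13053 = 321 × 1.13943 = 365.76 ppm.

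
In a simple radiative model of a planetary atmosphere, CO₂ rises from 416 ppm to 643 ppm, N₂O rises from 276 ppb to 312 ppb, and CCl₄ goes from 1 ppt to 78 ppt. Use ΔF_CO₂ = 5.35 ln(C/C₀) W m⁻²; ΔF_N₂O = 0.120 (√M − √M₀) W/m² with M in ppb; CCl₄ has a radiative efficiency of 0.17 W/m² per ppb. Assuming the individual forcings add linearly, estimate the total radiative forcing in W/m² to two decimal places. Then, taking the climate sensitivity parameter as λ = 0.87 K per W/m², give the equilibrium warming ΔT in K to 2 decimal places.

CO₂: 5.35 × ln(643/416) = 5.35 × ln(1.54567) = 5.35 × 0.43546 = 2.3297 W/m².
N₂O: 0.120 × (√312 − √276) = 0.120 × (17.6635 − 16.6132) = 0.120 × 1.0503 = 0.1260 W/m².
CCl₄: Δ = 78 − 1 = 77 ppt = 0.077 ppb; ΔF = 0.17 × 0.077 = 0.0131 W/m².
Total ΔF = 2.3297 + 0.1260 + 0.0131 = 2.4688 W/m².
ΔT = λ ΔF = 0.87 × 2.47 = 2.1489 K.

ΔF = 2.47 W/m²; ΔT = 2.15 K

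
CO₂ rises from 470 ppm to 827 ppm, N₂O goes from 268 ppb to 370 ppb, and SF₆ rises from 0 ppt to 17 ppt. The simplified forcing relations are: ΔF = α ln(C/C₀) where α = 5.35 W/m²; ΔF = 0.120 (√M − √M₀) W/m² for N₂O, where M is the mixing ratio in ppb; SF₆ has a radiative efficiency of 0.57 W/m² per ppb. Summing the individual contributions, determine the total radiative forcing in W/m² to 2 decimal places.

CO₂: 5.35 × ln(827/470) = 5.35 × ln(1.75957) = 5.35 × 0.56507 = 3.0231 W/m².
N₂O: 0.120 × (√370 − √268) = 0.120 × (19.2354 − 16.3707) = 0.120 × 2.8647 = 0.3438 W/m².
SF₆: Δ = 17 − 0 = 17 ppt = 0.017 ppb; ΔF = 0.57 × 0.017 = 0.0097 W/m².
Total ΔF = 3.0231 + 0.3438 + 0.0097 = 3.3766 W/m².

ΔF = 3.38 W/m²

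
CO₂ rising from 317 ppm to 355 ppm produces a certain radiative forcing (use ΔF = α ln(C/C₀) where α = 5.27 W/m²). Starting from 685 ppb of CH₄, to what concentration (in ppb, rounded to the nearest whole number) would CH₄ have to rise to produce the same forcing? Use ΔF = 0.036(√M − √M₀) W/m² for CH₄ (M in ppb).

CO₂ forcing: 5.27 × ln(355/317) = 5.27 × 0.113216 = 0.59665 W/m².
Set 0.036(√M − √685) = 0.59665: √M = 0.59665/0.036 + √685 = 16.5736 + 26.1725 = 42.7461.
M = (42.7461)² = 1827.23 ppb.

M ≈ 1827 ppb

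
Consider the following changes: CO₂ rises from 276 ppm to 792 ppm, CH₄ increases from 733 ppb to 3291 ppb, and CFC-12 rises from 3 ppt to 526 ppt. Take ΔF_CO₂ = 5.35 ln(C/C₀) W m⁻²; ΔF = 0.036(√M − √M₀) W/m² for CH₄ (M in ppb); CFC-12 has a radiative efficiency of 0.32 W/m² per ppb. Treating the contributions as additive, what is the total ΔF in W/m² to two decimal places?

ΔF = 6.90 W/m²

CO₂: 5.35 × ln(792/276) = 5.35 × ln(2.86957) = 5.35 × 1.05416 = 5.6398 W/m².
CH₄: 0.036 × (√3291 − √733) = 0.036 × (57.3672 − 27.0740) = 0.036 × 30.2932 = 1.0906 W/m².
CFC-12: Δ = 526 − 3 = 523 ppt = 0.523 ppb; ΔF = 0.32 × 0.523 = 0.1674 W/m².
Total ΔF = 5.6398 + 1.0906 + 0.1674 = 6.8978 W/m².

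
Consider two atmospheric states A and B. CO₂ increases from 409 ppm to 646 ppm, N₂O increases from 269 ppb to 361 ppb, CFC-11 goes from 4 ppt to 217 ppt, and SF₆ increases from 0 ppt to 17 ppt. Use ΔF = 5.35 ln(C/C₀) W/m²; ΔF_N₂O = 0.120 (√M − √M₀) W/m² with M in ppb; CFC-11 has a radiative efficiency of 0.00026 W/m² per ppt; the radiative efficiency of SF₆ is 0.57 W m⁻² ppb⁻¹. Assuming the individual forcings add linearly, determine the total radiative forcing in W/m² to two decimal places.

CO₂: 5.35 × ln(646/409) = 5.35 × ln(1.57946) = 5.35 × 0.45708 = 2.4454 W/m².
N₂O: 0.120 × (√361 − √269) = 0.120 × (19.0000 − 16.4012) = 0.120 × 2.5988 = 0.3119 W/m².
CFC-11: ΔF = 0.00026 × (217 − 4) = 0.00026 × 213 = 0.0554 W/m².
SF₆: Δ = 17 − 0 = 17 ppt = 0.017 ppb; ΔF = 0.57 × 0.017 = 0.0097 W/m².
Total ΔF = 2.4454 + 0.3119 + 0.0554 + 0.0097 = 2.8224 W/m².

ΔF = 2.82 W/m²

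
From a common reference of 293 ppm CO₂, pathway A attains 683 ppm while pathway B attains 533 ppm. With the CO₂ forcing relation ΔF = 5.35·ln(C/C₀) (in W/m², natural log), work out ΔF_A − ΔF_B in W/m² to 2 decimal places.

ΔF_A − ΔF_B = 1.33 W/m²

ΔF_A = 5.35 ln(683/293) = 5.35 × 0.84632 = 4.5278 W/m².
ΔF_B = 5.35 ln(533/293) = 5.35 × 0.59835 = 3.2012 W/m².
Difference: 4.5278 − 3.2012 = 1.3266 W/m².
(Equivalently, ΔF_A − ΔF_B = 5.35 ln(683/533) = 5.35 × 0.24797 = 1.3266 W/m².)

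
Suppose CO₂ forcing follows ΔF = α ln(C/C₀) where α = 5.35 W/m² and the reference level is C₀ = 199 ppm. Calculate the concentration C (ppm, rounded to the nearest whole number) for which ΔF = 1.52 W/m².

C ≈ 264 ppm

Set 5.35 ln(C/199) = 1.52, so ln(C/199) = 1.52/5.35 = 0.28411.
Then C/199 = e^0.28411 = 1.32858, giving C = 199 × 1.32858 = 264.39 ppm.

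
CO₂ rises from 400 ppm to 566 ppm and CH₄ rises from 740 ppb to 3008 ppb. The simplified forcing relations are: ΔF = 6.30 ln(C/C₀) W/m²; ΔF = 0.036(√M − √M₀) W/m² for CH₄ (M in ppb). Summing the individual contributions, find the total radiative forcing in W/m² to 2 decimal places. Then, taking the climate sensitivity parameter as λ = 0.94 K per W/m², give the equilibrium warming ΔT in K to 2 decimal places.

ΔF = 3.18 W/m²; ΔT = 2.99 K

CO₂: 6.30 × ln(566/400) = 6.30 × ln(1.41500) = 6.30 × 0.34713 = 2.1869 W/m².
CH₄: 0.036 × (√3008 − √740) = 0.036 × (54.8452 − 27.2029) = 0.036 × 27.6423 = 0.9951 W/m².
Total ΔF = 2.1869 + 0.9951 = 3.1820 W/m².
ΔT = λ ΔF = 0.94 × 3.18 = 2.9892 K.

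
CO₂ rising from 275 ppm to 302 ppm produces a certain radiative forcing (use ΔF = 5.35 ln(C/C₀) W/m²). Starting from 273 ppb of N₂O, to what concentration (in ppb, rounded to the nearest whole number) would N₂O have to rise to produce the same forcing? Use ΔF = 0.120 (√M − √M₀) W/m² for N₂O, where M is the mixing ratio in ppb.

CO₂ forcing: 5.35 × ln(302/275) = 5.35 × 0.093656 = 0.50106 W/m².
Set 0.120(√M − √273) = 0.50106: √M = 0.50106/0.120 + √273 = 4.1755 + 16.5227 = 20.6982.
M = (20.6982)² = 428.42 ppb.

M ≈ 428 ppb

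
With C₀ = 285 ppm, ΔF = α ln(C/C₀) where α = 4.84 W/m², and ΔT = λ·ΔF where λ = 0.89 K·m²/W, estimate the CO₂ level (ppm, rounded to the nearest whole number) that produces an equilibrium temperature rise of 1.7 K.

Required forcing: ΔF = ΔT/λ = 1.7/0.89 = 1.9101 W/m².
Then ln(C/285) = ΔF/4.84 = 1.9101/4.84 = 0.39465.
So C = 285 × e^0.39465 = 285 × 1.48386 = 422.90 ppm.

C ≈ 423 ppm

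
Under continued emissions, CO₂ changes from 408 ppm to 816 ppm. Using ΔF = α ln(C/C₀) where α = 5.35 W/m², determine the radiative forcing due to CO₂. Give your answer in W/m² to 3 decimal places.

CO₂ absorption bands are partially saturated, so forcing scales with the logarithm of the concentration ratio.
CO₂: 5.35 × ln(816/408) = 5.35 × ln(2.00000) = 5.35 × 0.69315 = 3.7084 W/m².

ΔF = 3.708 W/m²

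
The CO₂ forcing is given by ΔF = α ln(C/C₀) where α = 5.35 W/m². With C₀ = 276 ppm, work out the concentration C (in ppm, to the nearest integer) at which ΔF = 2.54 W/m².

C ≈ 444 ppm

Set 5.35 ln(C/276) = 2.54, so ln(C/276) = 2.54/5.35 = 0.47477.
Then C/276 = e^0.47477 = 1.60764, giving C = 276 × 1.60764 = 443.71 ppm.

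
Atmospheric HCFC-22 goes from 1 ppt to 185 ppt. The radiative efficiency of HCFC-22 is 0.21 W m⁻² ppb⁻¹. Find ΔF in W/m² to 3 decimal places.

HCFC-22: Δ = 185 − 1 = 184 ppt = 0.184 ppb; ΔF = 0.21 × 0.184 = 0.0386 W/m².

ΔF = 0.039 W/m²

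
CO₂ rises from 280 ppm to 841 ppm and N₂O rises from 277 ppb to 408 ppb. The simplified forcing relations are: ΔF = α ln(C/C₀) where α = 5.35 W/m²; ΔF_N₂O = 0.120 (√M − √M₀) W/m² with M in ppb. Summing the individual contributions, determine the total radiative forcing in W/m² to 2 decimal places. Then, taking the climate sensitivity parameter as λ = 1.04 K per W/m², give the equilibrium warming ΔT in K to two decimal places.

ΔF = 6.31 W/m²; ΔT = 6.56 K

CO₂: 5.35 × ln(841/280) = 5.35 × ln(3.00357) = 5.35 × 1.09980 = 5.8839 W/m².
N₂O: 0.120 × (√408 − √277) = 0.120 × (20.1990 − 16.6433) = 0.120 × 3.5557 = 0.4267 W/m².
Total ΔF = 5.8839 + 0.4267 = 6.3106 W/m².
ΔT = λ ΔF = 1.04 × 6.31 = 6.5624 K.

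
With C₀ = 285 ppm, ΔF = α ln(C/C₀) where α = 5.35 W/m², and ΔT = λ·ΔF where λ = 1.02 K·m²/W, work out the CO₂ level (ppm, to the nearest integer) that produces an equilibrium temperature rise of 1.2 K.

Required forcing: ΔF = ΔT/λ = 1.2/1.02 = 1.1765 W/m².
Then ln(C/285) = ΔF/5.35 = 1.1765/5.35 = 0.21991.
So C = 285 × e^0.21991 = 285 × 1.24596 = 355.10 ppm.

C ≈ 355 ppm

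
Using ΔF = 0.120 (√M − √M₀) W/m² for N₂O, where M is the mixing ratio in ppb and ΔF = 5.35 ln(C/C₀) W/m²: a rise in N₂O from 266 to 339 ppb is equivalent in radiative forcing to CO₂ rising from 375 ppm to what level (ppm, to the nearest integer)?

N₂O forcing: 0.120 × (√339 − √266) = 0.120 × (18.4120 − 16.3095) = 0.120 × 2.1025 = 0.25230 W/m².
Set 5.35 ln(C/375) = 0.25230: ln(C/375) = 0.25230/5.35 = 0.04716, so C = 375 × e^0.04716 = 375 × 1.04829 = 393.11 ppm.

C ≈ 393 ppm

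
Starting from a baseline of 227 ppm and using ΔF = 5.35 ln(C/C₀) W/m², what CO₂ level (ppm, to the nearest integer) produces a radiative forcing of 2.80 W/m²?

C ≈ 383 ppm

Set 5.35 ln(C/227) = 2.80, so ln(C/227) = 2.80/5.35 = 0.52336.
Then C/227 = e^0.52336 = 1.68769, giving C = 227 × 1.68769 = 383.11 ppm.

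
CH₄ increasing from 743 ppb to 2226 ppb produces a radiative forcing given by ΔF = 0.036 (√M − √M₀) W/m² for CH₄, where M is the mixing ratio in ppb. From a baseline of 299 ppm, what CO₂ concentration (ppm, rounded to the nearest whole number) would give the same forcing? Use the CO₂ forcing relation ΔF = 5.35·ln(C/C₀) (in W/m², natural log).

C ≈ 342 ppm

CH₄ forcing: 0.036 × (√2226 − √743) = 0.036 × (47.1805 − 27.2580) = 0.036 × 19.9225 = 0.71721 W/m².
Set 5.35 ln(C/299) = 0.71721: ln(C/299) = 0.71721/5.35 = 0.13406, so C = 299 × e^0.13406 = 299 × 1.14346 = 341.89 ppm.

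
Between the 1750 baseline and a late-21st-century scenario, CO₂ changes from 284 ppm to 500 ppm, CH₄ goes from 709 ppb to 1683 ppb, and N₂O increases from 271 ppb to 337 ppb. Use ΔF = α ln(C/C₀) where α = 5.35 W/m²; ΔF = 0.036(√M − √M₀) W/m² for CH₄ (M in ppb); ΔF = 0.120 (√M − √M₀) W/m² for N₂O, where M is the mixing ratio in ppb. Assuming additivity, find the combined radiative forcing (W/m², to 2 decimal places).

ΔF = 3.77 W/m²

CO₂: 5.35 × ln(500/284) = 5.35 × ln(1.76056) = 5.35 × 0.56563 = 3.0261 W/m².
CH₄: 0.036 × (√1683 − √709) = 0.036 × (41.0244 − 26.6271) = 0.036 × 14.3973 = 0.5183 W/m².
N₂O: 0.120 × (√337 − √271) = 0.120 × (18.3576 − 16.4621) = 0.120 × 1.8955 = 0.2275 W/m².
Total ΔF = 3.0261 + 0.5183 + 0.2275 = 3.7719 W/m².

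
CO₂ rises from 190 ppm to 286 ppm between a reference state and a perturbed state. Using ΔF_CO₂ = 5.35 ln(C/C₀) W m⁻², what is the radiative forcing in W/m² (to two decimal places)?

ΔF = 2.19 W/m²

CO₂: 5.35 × ln(286/190) = 5.35 × ln(1.50526) = 5.35 × 0.40897 = 2.1880 W/m².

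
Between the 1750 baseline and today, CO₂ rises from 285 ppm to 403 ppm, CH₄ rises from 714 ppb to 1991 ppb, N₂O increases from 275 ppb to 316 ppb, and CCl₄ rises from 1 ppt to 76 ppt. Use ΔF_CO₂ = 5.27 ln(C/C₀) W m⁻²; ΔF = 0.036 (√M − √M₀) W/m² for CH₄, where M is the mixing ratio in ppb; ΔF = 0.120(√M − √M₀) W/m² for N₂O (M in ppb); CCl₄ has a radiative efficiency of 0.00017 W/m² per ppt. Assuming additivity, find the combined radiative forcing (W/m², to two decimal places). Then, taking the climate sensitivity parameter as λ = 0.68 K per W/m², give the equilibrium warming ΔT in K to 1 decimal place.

CO₂: 5.27 × ln(403/285) = 5.27 × ln(1.41404) = 5.27 × 0.34645 = 1.8258 W/m².
CH₄: 0.036 × (√1991 − √714) = 0.036 × (44.6206 − 26.7208) = 0.036 × 17.8998 = 0.6444 W/m².
N₂O: 0.120 × (√316 − √275) = 0.120 × (17.7764 − 16.5831) = 0.120 × 1.1933 = 0.1432 W/m².
CCl₄: ΔF = 0.00017 × (76 − 1) = 0.00017 × 75 = 0.0128 W/m².
Total ΔF = 1.8258 + 0.6444 + 0.1432 + 0.0128 = 2.6262 W/m².
ΔT = λ ΔF = 0.68 × 2.63 = 1.7884 K.

ΔF = 2.63 W/m²; ΔT = 1.8 K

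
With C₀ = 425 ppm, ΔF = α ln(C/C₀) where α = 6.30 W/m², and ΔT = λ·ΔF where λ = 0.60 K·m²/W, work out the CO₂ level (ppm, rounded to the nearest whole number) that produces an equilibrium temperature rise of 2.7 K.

C ≈ 868 ppm

Required forcing: ΔF = ΔT/λ = 2.7/0.60 = 4.5000 W/m².
Then ln(C/425) = ΔF/6.30 = 4.5000/6.30 = 0.71429.
So C = 425 × e^0.71429 = 425 × 2.04274 = 868.16 ppm.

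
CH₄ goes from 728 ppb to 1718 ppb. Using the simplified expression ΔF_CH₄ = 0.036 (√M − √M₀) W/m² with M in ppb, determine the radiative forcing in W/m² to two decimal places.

CH₄: 0.036 × (√1718 − √728) = 0.036 × (41.4488 − 26.9815) = 0.036 × 14.4673 = 0.5208 W/m².

ΔF = 0.52 W/m²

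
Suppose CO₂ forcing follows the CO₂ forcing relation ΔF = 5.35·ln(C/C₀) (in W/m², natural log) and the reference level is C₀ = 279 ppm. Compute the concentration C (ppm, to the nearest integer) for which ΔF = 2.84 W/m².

Set 5.35 ln(C/279) = 2.84, so ln(C/279) = 2.84/5.35 = 0.53084.
Then C/279 = e^0.53084 = 1.70036, giving C = 279 × 1.70036 = 474.40 ppm.

C ≈ 474 ppm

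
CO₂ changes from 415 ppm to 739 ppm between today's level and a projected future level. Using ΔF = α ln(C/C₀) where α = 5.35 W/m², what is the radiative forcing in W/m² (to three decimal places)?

CO₂ absorption bands are partially saturated, so forcing scales with the logarithm of the concentration ratio.
CO₂: 5.35 × ln(739/415) = 5.35 × ln(1.78072) = 5.35 × 0.57702 = 3.0871 W/m².

ΔF = 3.087 W/m²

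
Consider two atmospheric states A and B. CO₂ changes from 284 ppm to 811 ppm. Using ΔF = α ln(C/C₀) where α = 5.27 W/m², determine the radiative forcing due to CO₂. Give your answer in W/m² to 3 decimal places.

ΔF = 5.530 W/m²

CO₂: 5.27 × ln(811/284) = 5.27 × ln(2.85563) = 5.27 × 1.04929 = 5.5298 W/m².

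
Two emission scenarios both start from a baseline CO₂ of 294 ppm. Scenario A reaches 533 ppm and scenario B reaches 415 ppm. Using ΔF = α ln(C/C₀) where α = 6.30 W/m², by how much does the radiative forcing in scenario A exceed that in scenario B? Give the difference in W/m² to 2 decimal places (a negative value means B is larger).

ΔF_A = 6.30 ln(533/294) = 6.30 × 0.59494 = 3.7481 W/m².
ΔF_B = 6.30 ln(415/294) = 6.30 × 0.34470 = 2.1716 W/m².
Difference: 3.7481 − 2.1716 = 1.5765 W/m².

ΔF_A − ΔF_B = 1.58 W/m²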